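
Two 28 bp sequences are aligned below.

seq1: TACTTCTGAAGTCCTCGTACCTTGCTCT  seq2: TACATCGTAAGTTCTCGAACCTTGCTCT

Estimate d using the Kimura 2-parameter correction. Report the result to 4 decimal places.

Of 28 sites, 1 differences are transitions and 4 are transversions, so P = 1/28 ≈ 0.035714 and Q = 4/28 ≈ 0.142857.
Under the Kimura two-parameter model, d = −½ ln(1 − 2P − Q) − ¼ ln(1 − 2Q).
1 − 2P − Q = 0.785715, giving −½ ln(0.785715) = 0.120581.
1 − 2Q = 0.714286, giving −¼ ln(0.714286) = 0.084118.
d = 0.120581 + 0.084118 = 0.204699.

0.2047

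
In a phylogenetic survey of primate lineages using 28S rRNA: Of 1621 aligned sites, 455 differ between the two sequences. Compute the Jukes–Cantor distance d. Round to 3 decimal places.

p = 455/1621 ≈ 0.280691.
d = −(3/4) ln(1 − 4p/3) = −0.75 ln(1 − 0.374255) = −0.75 ln(0.625745)
  = −0.75 × (-0.468812) = 0.351609 substitutions/site.

0.352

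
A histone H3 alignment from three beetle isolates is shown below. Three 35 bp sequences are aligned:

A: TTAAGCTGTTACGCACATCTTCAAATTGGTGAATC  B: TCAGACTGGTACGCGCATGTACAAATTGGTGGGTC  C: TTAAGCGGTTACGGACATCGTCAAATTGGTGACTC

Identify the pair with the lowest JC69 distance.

A and C

A–B: 9/35 differ, p = 0.257, d = 0.315.
A–C: 4/35 differ, p = 0.114, d = 0.124.
B–C: 12/35 differ, p = 0.343, d = 0.458.
The smallest distance is between A and C.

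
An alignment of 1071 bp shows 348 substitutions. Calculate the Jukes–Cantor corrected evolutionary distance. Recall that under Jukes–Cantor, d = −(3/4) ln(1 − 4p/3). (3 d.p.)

0.426

p = 348/1071 ≈ 0.32493.
d = −(3/4) ln(1 − 4p/3) = −0.75 ln(1 − 0.43324) = −0.75 ln(0.56676)
  = −0.75 × (-0.567819) = 0.425864 substitutions/site.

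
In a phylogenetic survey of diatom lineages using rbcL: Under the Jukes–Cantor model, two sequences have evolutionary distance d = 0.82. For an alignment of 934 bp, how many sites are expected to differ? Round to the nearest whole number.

466

Invert JC69: p = (3/4)(1 − e^(−4d/3)) = 0.75 × (1 − e^(-1.093333)) = 0.75 × (1 − 0.335098) = 0.498677.
Expected differing sites = pL ≈ 0.498677 × 934 = 465.764318 ≈ 466.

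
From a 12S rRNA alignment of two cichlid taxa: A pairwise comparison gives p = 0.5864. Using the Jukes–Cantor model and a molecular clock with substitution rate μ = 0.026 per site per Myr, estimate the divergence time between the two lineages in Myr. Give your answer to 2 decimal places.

d = −(3/4) ln(1 − 4p/3) = −0.75 ln(1 − 0.781867) = −0.75 ln(0.218133)
  = −0.75 × (-1.522650) = 1.141988 substitutions/site.
Under a molecular clock d = 2μt, so t = d/(2μ) = 1.141988 / (2 × 0.026) = 21.96 Myr.

21.96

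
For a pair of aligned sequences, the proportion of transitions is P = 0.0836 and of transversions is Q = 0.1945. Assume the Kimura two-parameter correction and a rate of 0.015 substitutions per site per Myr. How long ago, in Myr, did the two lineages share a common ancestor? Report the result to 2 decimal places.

Under the Kimura two-parameter model, d = −½ ln(1 − 2P − Q) − ¼ ln(1 − 2Q).
1 − 2P − Q = 0.6383, giving −½ ln(0.6383) = 0.224473.
1 − 2Q = 0.611, giving −¼ ln(0.611) = 0.123165.
d = 0.224473 + 0.123165 = 0.347638.
Under a molecular clock d = 2μt, so t = d/(2μ) = 0.347638 / (2 × 0.015) = 11.59 Myr.

11.59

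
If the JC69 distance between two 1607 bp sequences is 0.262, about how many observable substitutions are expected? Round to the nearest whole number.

355

Invert JC69: p = (3/4)(1 − e^(−4d/3)) = 0.75 × (1 − e^(-0.349333)) = 0.75 × (1 − 0.705158) = 0.221132.
Expected differing sites = pL ≈ 0.221132 × 1607 = 355.359124 ≈ 355.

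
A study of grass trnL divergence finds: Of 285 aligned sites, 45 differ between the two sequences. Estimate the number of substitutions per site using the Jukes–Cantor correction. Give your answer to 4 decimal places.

0.1773

p = 45/285 ≈ 0.157895.
d = −(3/4) ln(1 − 4p/3) = −0.75 ln(1 − 0.210527) = −0.75 ln(0.789473)
  = −0.75 × (-0.236390) = 0.177293 substitutions/site.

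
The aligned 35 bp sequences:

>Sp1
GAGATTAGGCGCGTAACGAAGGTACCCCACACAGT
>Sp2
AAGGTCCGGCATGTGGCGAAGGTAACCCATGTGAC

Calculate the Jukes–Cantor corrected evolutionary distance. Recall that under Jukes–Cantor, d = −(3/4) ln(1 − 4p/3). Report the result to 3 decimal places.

0.635

The sequences differ at 15 of 35 sites, so p = 15/35 ≈ 0.428571.
d = −(3/4) ln(1 − 4p/3) = −0.75 ln(1 − 0.571428) = −0.75 ln(0.428572)
  = −0.75 × (-0.847297) = 0.635473 substitutions/site.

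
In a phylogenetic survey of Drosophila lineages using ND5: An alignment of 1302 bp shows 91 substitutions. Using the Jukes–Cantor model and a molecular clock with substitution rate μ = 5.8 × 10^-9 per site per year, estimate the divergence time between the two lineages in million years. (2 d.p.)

6.32

p = 91/1302 ≈ 0.069892.
d = −(3/4) ln(1 − 4p/3) = −0.75 ln(1 − 0.093189) = −0.75 ln(0.906811)
  = −0.75 × (-0.097821) = 0.073366 substitutions/site.
Under a molecular clock d = 2μt, so t = d/(2μ) = 0.073366 / (2 × 5.8 × 10^-9) = 6.32 million years.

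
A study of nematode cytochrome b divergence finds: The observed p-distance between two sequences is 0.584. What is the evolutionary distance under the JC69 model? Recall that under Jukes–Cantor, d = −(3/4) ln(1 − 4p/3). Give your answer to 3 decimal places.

d = −(3/4) ln(1 − 4p/3) = −0.75 ln(1 − 0.778667) = −0.75 ln(0.221333)
  = −0.75 × (-1.508087) = 1.131065 substitutions/site.

1.131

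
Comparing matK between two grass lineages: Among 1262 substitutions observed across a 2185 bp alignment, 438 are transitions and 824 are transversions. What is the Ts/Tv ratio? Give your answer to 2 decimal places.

R = 438/824 = 0.531553… ≈ 0.53 (to 2 d.p.).

0.53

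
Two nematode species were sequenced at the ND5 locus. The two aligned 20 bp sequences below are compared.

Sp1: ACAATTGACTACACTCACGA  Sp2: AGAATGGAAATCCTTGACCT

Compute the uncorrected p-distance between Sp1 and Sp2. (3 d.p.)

0.500

The sequences differ at 10 of 20 positions (sites 2, 6, 9, 10, 11, 13, 14, 16, 19, 20).
p = 10/20 = 0.500.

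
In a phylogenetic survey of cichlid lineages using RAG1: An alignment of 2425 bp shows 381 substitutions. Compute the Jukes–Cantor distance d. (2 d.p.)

0.18

p = 381/2425 ≈ 0.157113.
d = −(3/4) ln(1 − 4p/3) = −0.75 ln(1 − 0.209484) = −0.75 ln(0.790516)
  = −0.75 × (-0.235069) = 0.176302 substitutions/site.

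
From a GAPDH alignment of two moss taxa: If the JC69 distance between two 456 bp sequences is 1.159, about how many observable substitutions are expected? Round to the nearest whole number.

269

Invert JC69: p = (3/4)(1 − e^(−4d/3)) = 0.75 × (1 − e^(-1.545333)) = 0.75 × (1 − 0.213241) = 0.590069.
Expected differing sites = pL ≈ 0.590069 × 456 = 269.071464 ≈ 269.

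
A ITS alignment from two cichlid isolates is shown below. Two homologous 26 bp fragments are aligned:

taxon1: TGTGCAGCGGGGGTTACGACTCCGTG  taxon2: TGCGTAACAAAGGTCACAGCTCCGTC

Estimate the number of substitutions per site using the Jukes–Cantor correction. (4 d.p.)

0.5393

The sequences differ at 10 of 26 sites (3, 5, 7, 9, 10, 11, 15, 18, 19, 26), so p = 10/26 ≈ 0.384615.
d = −(3/4) ln(1 − 4p/3) = −0.75 ln(1 − 0.51282) = −0.75 ln(0.48718)
  = −0.75 × (-0.719122) = 0.539342 substitutions/site.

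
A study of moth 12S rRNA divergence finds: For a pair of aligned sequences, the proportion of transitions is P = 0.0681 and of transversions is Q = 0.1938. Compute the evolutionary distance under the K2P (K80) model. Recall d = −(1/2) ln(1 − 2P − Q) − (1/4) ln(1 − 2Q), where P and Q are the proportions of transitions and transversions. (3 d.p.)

0.323

Under the Kimura two-parameter model, d = −½ ln(1 − 2P − Q) − ¼ ln(1 − 2Q).
1 − 2P − Q = 0.67, giving −½ ln(0.67) = 0.200239.
1 − 2Q = 0.6124, giving −¼ ln(0.6124) = 0.122592.
d = 0.200239 + 0.122592 = 0.322831.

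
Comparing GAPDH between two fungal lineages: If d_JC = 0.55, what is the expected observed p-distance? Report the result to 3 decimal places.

p = (3/4)(1 − e^(−4d/3)) = 0.75 × (1 − e^(-0.733333)) = 0.75 × (1 − 0.480305) = 0.389771.

0.390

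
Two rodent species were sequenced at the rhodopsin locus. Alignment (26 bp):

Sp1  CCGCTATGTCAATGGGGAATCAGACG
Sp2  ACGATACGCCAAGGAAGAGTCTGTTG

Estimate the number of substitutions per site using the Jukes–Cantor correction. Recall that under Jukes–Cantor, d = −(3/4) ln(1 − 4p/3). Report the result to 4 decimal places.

0.6228

The sequences differ at 11 of 26 sites, so p = 11/26 ≈ 0.423077.
d = −(3/4) ln(1 − 4p/3) = −0.75 ln(1 − 0.564103) = −0.75 ln(0.435897)
  = −0.75 × (-0.830349) = 0.622762 substitutions/site.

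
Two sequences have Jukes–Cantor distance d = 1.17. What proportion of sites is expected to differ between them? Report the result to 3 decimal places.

p = (3/4)(1 − e^(−4d/3)) = 0.75 × (1 − e^(-1.56)) = 0.75 × (1 − 0.210136) = 0.592398.

0.592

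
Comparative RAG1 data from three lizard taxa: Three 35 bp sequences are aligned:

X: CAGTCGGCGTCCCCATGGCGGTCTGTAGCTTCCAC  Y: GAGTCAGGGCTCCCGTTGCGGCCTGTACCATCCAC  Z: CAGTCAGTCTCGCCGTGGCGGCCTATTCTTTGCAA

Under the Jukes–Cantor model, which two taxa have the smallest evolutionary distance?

X–Y: 10/35 differ, p = 0.286, d = 0.360.
X–Z: 12/35 differ, p = 0.343, d = 0.458.
Y–Z: 13/35 differ, p = 0.371, d = 0.513.
The smallest distance is between X and Y.

X and Y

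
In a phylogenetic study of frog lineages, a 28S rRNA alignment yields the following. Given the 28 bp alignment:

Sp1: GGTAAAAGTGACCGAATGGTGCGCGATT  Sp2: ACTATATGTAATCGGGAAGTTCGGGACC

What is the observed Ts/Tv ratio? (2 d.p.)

Transitions are A↔G and C↔T; transversions are all other mismatches.
Transitions: 8. Transversions: 6.
R = 8/6 = 1.333333… ≈ 1.33 (to 2 d.p.).

1.33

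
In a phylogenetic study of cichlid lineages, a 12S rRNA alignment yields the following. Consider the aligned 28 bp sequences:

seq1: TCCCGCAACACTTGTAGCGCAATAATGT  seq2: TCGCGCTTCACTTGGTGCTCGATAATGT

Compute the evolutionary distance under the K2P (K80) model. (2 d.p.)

Of 28 sites, 1 differences are transitions and 6 are transversions, so P = 1/28 ≈ 0.035714 and Q = 6/28 ≈ 0.214286.
Under the Kimura two-parameter model, d = −½ ln(1 − 2P − Q) − ¼ ln(1 − 2Q).
1 − 2P − Q = 0.714286, giving −½ ln(0.714286) = 0.168236.
1 − 2Q = 0.571428, giving −¼ ln(0.571428) = 0.139904.
d = 0.168236 + 0.139904 = 0.308140.

0.31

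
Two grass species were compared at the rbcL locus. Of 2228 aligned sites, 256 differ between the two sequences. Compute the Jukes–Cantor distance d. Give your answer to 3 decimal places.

0.125

p = 256/2228 ≈ 0.114901.
d = −(3/4) ln(1 − 4p/3) = −0.75 ln(1 − 0.153201) = −0.75 ln(0.846799)
  = −0.75 × (-0.166292) = 0.124719 substitutions/site.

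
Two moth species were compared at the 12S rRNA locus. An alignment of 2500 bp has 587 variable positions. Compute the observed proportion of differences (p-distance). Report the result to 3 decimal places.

p = 587/2500 = 0.2348 ≈ 0.235 (to 3 d.p.).

0.235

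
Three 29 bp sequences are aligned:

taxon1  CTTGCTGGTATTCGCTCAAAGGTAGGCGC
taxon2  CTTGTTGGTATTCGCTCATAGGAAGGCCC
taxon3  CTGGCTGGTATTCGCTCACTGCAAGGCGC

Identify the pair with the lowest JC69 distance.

taxon1 and taxon2

taxon1–taxon2: 4/29 differ, p = 0.138, d = 0.152.
taxon1–taxon3: 5/29 differ, p = 0.172, d = 0.196.
taxon2–taxon3: 6/29 differ, p = 0.207, d = 0.242.
The smallest distance is between taxon1 and taxon2.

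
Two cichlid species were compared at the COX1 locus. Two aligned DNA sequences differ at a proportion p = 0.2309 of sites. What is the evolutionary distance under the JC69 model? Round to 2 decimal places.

d = −(3/4) ln(1 − 4p/3) = −0.75 ln(1 − 0.307867) = −0.75 ln(0.692133)
  = −0.75 × (-0.367977) = 0.275983 substitutions/site.

0.28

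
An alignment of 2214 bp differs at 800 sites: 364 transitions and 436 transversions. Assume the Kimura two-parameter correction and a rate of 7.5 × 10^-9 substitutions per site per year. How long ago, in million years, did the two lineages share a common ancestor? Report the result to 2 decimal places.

33.21

P = 364/2214 ≈ 0.164408 and Q = 436/2214 ≈ 0.196929.
Under the Kimura two-parameter model, d = −½ ln(1 − 2P − Q) − ¼ ln(1 − 2Q).
1 − 2P − Q = 0.474255, giving −½ ln(0.474255) = 0.373005.
1 − 2Q = 0.606142, giving −¼ ln(0.606142) = 0.125160.
d = 0.373005 + 0.125160 = 0.498165.
Under a molecular clock d = 2μt, so t = d/(2μ) = 0.498165 / (2 × 7.5 × 10^-9) = 33.21 million years.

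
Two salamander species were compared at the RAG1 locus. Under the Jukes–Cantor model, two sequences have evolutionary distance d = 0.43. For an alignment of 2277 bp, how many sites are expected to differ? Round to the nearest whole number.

745

Invert JC69: p = (3/4)(1 − e^(−4d/3)) = 0.75 × (1 − e^(-0.573333)) = 0.75 × (1 − 0.563644) = 0.327267.
Expected differing sites = pL ≈ 0.327267 × 2277 = 745.186959 ≈ 745.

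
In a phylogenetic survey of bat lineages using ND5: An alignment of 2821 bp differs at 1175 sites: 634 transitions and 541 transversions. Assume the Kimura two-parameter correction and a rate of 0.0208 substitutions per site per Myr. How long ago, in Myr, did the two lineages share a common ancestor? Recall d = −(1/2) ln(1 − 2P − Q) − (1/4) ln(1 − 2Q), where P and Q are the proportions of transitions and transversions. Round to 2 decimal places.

15.23

P = 634/2821 ≈ 0.224743 and Q = 541/2821 ≈ 0.191776.
Under the Kimura two-parameter model, d = −½ ln(1 − 2P − Q) − ¼ ln(1 − 2Q).
1 − 2P − Q = 0.358738, giving −½ ln(0.358738) = 0.512581.
1 − 2Q = 0.616448, giving −¼ ln(0.616448) = 0.120945.
d = 0.512581 + 0.120945 = 0.633526.
Under a molecular clock d = 2μt, so t = d/(2μ) = 0.633526 / (2 × 0.0208) = 15.23 Myr.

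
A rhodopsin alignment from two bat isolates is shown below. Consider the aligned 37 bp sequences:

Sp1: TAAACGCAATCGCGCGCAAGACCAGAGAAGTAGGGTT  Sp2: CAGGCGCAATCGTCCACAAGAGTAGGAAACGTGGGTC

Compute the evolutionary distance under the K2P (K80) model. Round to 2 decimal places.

0.56

Of 37 sites, 9 differences are transitions and 5 are transversions, so P = 9/37 ≈ 0.243243 and Q = 5/37 ≈ 0.135135.
Under the Kimura two-parameter model, d = −½ ln(1 − 2P − Q) − ¼ ln(1 − 2Q).
1 − 2P − Q = 0.378379, giving −½ ln(0.378379) = 0.485929.
1 − 2Q = 0.72973, giving −¼ ln(0.72973) = 0.078770.
d = 0.485929 + 0.078770 = 0.564699.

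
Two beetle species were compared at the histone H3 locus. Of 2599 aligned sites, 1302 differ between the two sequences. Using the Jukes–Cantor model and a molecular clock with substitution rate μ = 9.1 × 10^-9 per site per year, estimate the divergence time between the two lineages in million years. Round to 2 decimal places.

45.43

p = 1302/2599 ≈ 0.500962.
d = −(3/4) ln(1 − 4p/3) = −0.75 ln(1 − 0.667949) = −0.75 ln(0.332051)
  = −0.75 × (-1.102467) = 0.826850 substitutions/site.
Under a molecular clock d = 2μt, so t = d/(2μ) = 0.826850 / (2 × 9.1 × 10^-9) = 45.43 million years.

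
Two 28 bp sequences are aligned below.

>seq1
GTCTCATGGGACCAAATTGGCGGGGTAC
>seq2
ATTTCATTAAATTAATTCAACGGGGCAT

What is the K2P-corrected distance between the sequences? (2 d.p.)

Of 28 sites, 11 differences are transitions and 2 are transversions, so P = 11/28 ≈ 0.392857 and Q = 2/28 ≈ 0.071429.
Under the Kimura two-parameter model, d = −½ ln(1 − 2P − Q) − ¼ ln(1 − 2Q).
1 − 2P − Q = 0.142857, giving −½ ln(0.142857) = 0.972956.
1 − 2Q = 0.857142, giving −¼ ln(0.857142) = 0.038538.
d = 0.972956 + 0.038538 = 1.011494.

1.01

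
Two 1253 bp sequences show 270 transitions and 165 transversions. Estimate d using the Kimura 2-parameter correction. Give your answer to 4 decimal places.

P = 270/1253 ≈ 0.215483 and Q = 165/1253 ≈ 0.131684.
Under the Kimura two-parameter model, d = −½ ln(1 − 2P − Q) − ¼ ln(1 − 2Q).
1 − 2P − Q = 0.43735, giving −½ ln(0.43735) = 0.413511.
1 − 2Q = 0.736632, giving −¼ ln(0.736632) = 0.076417.
d = 0.413511 + 0.076417 = 0.489928.

0.4899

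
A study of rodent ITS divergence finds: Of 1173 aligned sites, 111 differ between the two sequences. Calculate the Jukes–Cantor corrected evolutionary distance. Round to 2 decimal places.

0.10

p = 111/1173 ≈ 0.094629.
d = −(3/4) ln(1 − 4p/3) = −0.75 ln(1 − 0.126172) = −0.75 ln(0.873828)
  = −0.75 × (-0.134872) = 0.101154 substitutions/site.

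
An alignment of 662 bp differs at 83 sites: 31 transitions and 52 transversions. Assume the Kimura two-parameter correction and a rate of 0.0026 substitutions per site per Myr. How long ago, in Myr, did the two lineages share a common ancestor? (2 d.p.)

26.39

P = 31/662 ≈ 0.046828 and Q = 52/662 ≈ 0.07855.
Under the Kimura two-parameter model, d = −½ ln(1 − 2P − Q) − ¼ ln(1 − 2Q).
1 − 2P − Q = 0.827794, giving −½ ln(0.827794) = 0.094495.
1 − 2Q = 0.8429, giving −¼ ln(0.8429) = 0.042727.
d = 0.094495 + 0.042727 = 0.137222.
Under a molecular clock d = 2μt, so t = d/(2μ) = 0.137222 / (2 × 0.0026) = 26.39 Myr.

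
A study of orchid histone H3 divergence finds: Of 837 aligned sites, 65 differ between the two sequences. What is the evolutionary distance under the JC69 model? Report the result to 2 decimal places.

0.08

p = 65/837 ≈ 0.077658.
d = −(3/4) ln(1 − 4p/3) = −0.75 ln(1 − 0.103544) = −0.75 ln(0.896456)
  = −0.75 × (-0.109306) = 0.081980 substitutions/site.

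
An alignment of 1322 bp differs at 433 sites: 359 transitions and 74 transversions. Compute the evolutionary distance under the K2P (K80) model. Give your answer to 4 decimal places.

P = 359/1322 ≈ 0.271558 and Q = 74/1322 ≈ 0.055976.
Under the Kimura two-parameter model, d = −½ ln(1 − 2P − Q) − ¼ ln(1 − 2Q).
1 − 2P − Q = 0.400908, giving −½ ln(0.400908) = 0.457012.
1 − 2Q = 0.888048, giving −¼ ln(0.888048) = 0.029682.
d = 0.457012 + 0.029682 = 0.486694.

0.4867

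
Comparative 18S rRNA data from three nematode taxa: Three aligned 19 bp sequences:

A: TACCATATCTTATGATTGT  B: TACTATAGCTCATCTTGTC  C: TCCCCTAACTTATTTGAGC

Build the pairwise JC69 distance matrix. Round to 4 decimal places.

A–B: 8/19 sites differ → p ≈ 0.421053, d = −0.75 ln(1 − 0.561404) = 0.618132 ≈ 0.6181.
A–C: 8/19 sites differ → p ≈ 0.421053, d = −0.75 ln(1 − 0.561404) = 0.618132 ≈ 0.6181.
B–C: 9/19 sites differ → p ≈ 0.473684, d = −0.75 ln(1 − 0.631579) = 0.748897 ≈ 0.7489.

d(A,B) = 0.6181, d(A,C) = 0.6181, d(B,C) = 0.7489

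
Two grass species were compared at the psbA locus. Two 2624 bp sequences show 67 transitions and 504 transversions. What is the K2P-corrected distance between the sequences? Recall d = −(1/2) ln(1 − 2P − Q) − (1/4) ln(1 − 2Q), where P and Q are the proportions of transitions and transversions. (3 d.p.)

P = 67/2624 ≈ 0.025534 and Q = 504/2624 ≈ 0.192073.
Under the Kimura two-parameter model, d = −½ ln(1 − 2P − Q) − ¼ ln(1 − 2Q).
1 − 2P − Q = 0.756859, giving −½ ln(0.756859) = 0.139289.
1 − 2Q = 0.615854, giving −¼ ln(0.615854) = 0.121186.
d = 0.139289 + 0.121186 = 0.260475.

0.260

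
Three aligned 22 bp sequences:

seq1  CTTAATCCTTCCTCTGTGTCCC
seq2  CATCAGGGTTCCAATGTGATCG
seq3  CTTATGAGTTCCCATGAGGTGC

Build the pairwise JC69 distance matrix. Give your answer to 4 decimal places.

d(seq1,seq2) = 0.6987, d(seq1,seq3) = 0.6987, d(seq2,seq3) = 0.5913

seq1–seq2: 10/22 sites differ → p ≈ 0.454545, d = −0.75 ln(1 − 0.60606) = 0.698667 ≈ 0.6987.
seq1–seq3: 10/22 sites differ → p ≈ 0.454545, d = −0.75 ln(1 − 0.60606) = 0.698667 ≈ 0.6987.
seq2–seq3: 9/22 sites differ → p ≈ 0.409091, d = −0.75 ln(1 − 0.545455) = 0.591344 ≈ 0.5913.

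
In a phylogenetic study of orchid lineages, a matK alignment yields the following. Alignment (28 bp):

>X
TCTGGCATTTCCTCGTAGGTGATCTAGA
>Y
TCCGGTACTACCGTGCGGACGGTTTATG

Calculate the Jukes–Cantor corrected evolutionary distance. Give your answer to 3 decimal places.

0.824

The sequences differ at 14 of 28 sites, so p = 14/28 = 0.5.
d = −(3/4) ln(1 − 4p/3) = −0.75 ln(1 − 0.666667) = −0.75 ln(0.333333)
  = −0.75 × (-1.098613) = 0.823960 substitutions/site.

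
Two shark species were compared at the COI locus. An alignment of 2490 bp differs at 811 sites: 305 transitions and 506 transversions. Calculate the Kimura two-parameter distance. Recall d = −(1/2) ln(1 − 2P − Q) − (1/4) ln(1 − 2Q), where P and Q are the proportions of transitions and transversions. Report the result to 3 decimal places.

P = 305/2490 ≈ 0.12249 and Q = 506/2490 ≈ 0.203213.
Under the Kimura two-parameter model, d = −½ ln(1 − 2P − Q) − ¼ ln(1 − 2Q).
1 − 2P − Q = 0.551807, giving −½ ln(0.551807) = 0.297278.
1 − 2Q = 0.593574, giving −¼ ln(0.593574) = 0.130398.
d = 0.297278 + 0.130398 = 0.427676.

0.428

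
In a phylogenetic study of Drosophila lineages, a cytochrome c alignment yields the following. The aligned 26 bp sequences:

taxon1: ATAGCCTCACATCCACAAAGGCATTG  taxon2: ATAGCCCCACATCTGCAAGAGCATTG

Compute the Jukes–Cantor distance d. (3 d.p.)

The sequences differ at 5 of 26 sites (7, 14, 15, 19, 20), so p = 5/26 ≈ 0.192308.
d = −(3/4) ln(1 − 4p/3) = −0.75 ln(1 − 0.256411) = −0.75 ln(0.743589)
  = −0.75 × (-0.296267) = 0.222200 substitutions/site.

0.222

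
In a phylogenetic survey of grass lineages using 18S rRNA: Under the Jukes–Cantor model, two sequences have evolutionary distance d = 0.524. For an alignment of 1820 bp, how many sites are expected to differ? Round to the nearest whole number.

Invert JC69: p = (3/4)(1 − e^(−4d/3)) = 0.75 × (1 − e^(-0.698667)) = 0.75 × (1 − 0.497248) = 0.377064.
Expected differing sites = pL ≈ 0.377064 × 1820 = 686.25648 ≈ 686.

686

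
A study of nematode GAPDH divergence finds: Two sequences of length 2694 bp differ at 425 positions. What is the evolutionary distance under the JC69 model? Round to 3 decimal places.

p = 425/2694 ≈ 0.157758.
d = −(3/4) ln(1 − 4p/3) = −0.75 ln(1 − 0.210344) = −0.75 ln(0.789656)
  = −0.75 × (-0.236158) = 0.177119 substitutions/site.

0.177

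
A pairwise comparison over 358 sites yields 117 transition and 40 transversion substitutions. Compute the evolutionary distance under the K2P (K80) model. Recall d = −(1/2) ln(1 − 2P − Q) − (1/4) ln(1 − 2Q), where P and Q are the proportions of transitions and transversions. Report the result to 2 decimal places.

0.79

P = 117/358 ≈ 0.326816 and Q = 40/358 ≈ 0.111732.
Under the Kimura two-parameter model, d = −½ ln(1 − 2P − Q) − ¼ ln(1 − 2Q).
1 − 2P − Q = 0.234636, giving −½ ln(0.234636) = 0.724860.
1 − 2Q = 0.776536, giving −¼ ln(0.776536) = 0.063228.
d = 0.724860 + 0.063228 = 0.788088.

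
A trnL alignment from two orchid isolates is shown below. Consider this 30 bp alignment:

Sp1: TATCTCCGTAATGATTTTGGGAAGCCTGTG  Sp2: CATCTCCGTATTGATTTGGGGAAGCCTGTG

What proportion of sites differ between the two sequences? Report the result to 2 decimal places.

The sequences differ at 3 of 30 positions (sites 1, 11, 18).
p = 3/30 = 0.10.

0.10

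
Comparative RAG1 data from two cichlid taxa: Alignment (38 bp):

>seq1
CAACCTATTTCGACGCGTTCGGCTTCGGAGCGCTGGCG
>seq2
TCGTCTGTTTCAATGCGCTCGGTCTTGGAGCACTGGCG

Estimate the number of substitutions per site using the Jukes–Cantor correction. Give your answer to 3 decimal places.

The sequences differ at 12 of 38 sites, so p = 12/38 ≈ 0.315789.
d = −(3/4) ln(1 − 4p/3) = −0.75 ln(1 − 0.421052) = −0.75 ln(0.578948)
  = −0.75 × (-0.546543) = 0.409907 substitutions/site.

0.410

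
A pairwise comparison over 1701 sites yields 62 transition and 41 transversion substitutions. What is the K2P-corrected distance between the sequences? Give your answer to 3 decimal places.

P = 62/1701 ≈ 0.036449 and Q = 41/1701 ≈ 0.024103.
Under the Kimura two-parameter model, d = −½ ln(1 − 2P − Q) − ¼ ln(1 − 2Q).
1 − 2P − Q = 0.902999, giving −½ ln(0.902999) = 0.051017.
1 − 2Q = 0.951794, giving −¼ ln(0.951794) = 0.012352.
d = 0.051017 + 0.012352 = 0.063369.

0.063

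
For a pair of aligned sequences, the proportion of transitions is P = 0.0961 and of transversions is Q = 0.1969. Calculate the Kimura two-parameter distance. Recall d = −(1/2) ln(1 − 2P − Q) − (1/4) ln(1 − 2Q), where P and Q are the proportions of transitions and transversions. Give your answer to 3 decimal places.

0.372

Under the Kimura two-parameter model, d = −½ ln(1 − 2P − Q) − ¼ ln(1 − 2Q).
1 − 2P − Q = 0.6109, giving −½ ln(0.6109) = 0.246411.
1 − 2Q = 0.6062, giving −¼ ln(0.6062) = 0.125136.
d = 0.246411 + 0.125136 = 0.371547.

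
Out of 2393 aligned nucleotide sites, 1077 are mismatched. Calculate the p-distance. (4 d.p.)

0.4501

p = 1077/2393 = 0.450062… ≈ 0.4501 (to 4 d.p.).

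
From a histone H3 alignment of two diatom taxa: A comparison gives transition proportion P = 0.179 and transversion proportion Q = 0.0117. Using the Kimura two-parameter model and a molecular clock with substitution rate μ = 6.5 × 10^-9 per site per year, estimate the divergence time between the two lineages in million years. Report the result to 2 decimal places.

18.21

Under the Kimura two-parameter model, d = −½ ln(1 − 2P − Q) − ¼ ln(1 − 2Q).
1 − 2P − Q = 0.6303, giving −½ ln(0.6303) = 0.230780.
1 − 2Q = 0.9766, giving −¼ ln(0.9766) = 0.005920.
d = 0.230780 + 0.005920 = 0.236700.
Under a molecular clock d = 2μt, so t = d/(2μ) = 0.236700 / (2 × 6.5 × 10^-9) = 18.21 million years.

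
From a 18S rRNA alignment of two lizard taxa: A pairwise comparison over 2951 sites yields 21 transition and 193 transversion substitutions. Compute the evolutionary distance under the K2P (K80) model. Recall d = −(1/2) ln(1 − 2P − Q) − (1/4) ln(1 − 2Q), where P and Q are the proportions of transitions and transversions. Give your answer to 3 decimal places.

0.077

P = 21/2951 ≈ 0.007116 and Q = 193/2951 ≈ 0.065402.
Under the Kimura two-parameter model, d = −½ ln(1 − 2P − Q) − ¼ ln(1 − 2Q).
1 − 2P − Q = 0.920366, giving −½ ln(0.920366) = 0.041492.
1 − 2Q = 0.869196, giving −¼ ln(0.869196) = 0.035047.
d = 0.041492 + 0.035047 = 0.076539.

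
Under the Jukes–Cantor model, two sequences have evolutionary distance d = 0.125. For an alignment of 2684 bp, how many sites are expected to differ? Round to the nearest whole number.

Invert JC69: p = (3/4)(1 − e^(−4d/3)) = 0.75 × (1 − e^(-0.166667)) = 0.75 × (1 − 0.846481) = 0.115139.
Expected differing sites = pL ≈ 0.115139 × 2684 = 309.033076 ≈ 309.

309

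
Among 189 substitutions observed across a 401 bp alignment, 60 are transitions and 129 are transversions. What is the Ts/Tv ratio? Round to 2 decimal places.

0.47

R = 60/129 = 0.465116… ≈ 0.47 (to 2 d.p.).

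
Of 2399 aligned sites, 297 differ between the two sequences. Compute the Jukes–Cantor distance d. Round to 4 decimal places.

0.1353

p = 297/2399 ≈ 0.123802.
d = −(3/4) ln(1 − 4p/3) = −0.75 ln(1 − 0.165069) = −0.75 ln(0.834931)
  = −0.75 × (-0.180406) = 0.135305 substitutions/site.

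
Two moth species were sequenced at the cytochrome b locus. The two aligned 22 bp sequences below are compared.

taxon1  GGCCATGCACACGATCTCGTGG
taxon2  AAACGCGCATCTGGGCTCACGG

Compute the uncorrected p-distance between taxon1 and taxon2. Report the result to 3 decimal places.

The sequences differ at 12 of 22 positions.
p = 12/22 = 0.545454… ≈ 0.545 (to 3 d.p.).

0.545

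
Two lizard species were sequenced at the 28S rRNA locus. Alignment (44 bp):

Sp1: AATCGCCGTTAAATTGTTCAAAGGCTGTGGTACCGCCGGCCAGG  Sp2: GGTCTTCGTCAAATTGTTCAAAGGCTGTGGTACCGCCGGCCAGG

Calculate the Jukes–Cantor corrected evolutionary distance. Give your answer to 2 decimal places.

The sequences differ at 5 of 44 sites (1, 2, 5, 6, 10), so p = 5/44 ≈ 0.113636.
d = −(3/4) ln(1 − 4p/3) = −0.75 ln(1 − 0.151515) = −0.75 ln(0.848485)
  = −0.75 × (-0.164303) = 0.123227 substitutions/site.

0.12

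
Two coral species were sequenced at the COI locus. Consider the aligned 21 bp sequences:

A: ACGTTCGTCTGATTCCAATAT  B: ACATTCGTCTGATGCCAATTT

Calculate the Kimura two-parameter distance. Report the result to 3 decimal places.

0.158

Of 21 sites, 1 differences are transitions and 2 are transversions, so P = 1/21 ≈ 0.047619 and Q = 2/21 ≈ 0.095238.
Under the Kimura two-parameter model, d = −½ ln(1 − 2P − Q) − ¼ ln(1 − 2Q).
1 − 2P − Q = 0.809524, giving −½ ln(0.809524) = 0.105654.
1 − 2Q = 0.809524, giving −¼ ln(0.809524) = 0.052827.
d = 0.105654 + 0.052827 = 0.158481.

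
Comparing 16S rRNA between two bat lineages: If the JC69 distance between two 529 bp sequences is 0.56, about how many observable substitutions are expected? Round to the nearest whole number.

209

Invert JC69: p = (3/4)(1 − e^(−4d/3)) = 0.75 × (1 − e^(-0.746667)) = 0.75 × (1 − 0.473944) = 0.394542.
Expected differing sites = pL ≈ 0.394542 × 529 = 208.712718 ≈ 209.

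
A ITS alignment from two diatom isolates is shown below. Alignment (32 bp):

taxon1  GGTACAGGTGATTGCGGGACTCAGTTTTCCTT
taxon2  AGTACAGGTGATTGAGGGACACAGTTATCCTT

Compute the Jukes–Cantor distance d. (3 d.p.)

0.137

The sequences differ at 4 of 32 sites (1, 15, 21, 27), so p = 4/32 = 0.125.
d = −(3/4) ln(1 − 4p/3) = −0.75 ln(1 − 0.166667) = −0.75 ln(0.833333)
  = −0.75 × (-0.182322) = 0.136742 substitutions/site.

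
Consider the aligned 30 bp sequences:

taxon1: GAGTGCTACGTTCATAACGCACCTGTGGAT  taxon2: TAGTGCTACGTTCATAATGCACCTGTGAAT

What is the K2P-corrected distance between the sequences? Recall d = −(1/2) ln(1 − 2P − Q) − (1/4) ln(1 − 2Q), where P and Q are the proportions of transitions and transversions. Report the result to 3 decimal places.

0.108

Of 30 sites, 2 differences are transitions and 1 are transversions, so P = 2/30 ≈ 0.066667 and Q = 1/30 ≈ 0.033333.
Under the Kimura two-parameter model, d = −½ ln(1 − 2P − Q) − ¼ ln(1 − 2Q).
1 − 2P − Q = 0.833333, giving −½ ln(0.833333) = 0.091161.
1 − 2Q = 0.933334, giving −¼ ln(0.933334) = 0.017248.
d = 0.091161 + 0.017248 = 0.108409.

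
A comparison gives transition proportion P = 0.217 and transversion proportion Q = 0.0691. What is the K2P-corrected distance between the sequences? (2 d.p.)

Under the Kimura two-parameter model, d = −½ ln(1 − 2P − Q) − ¼ ln(1 − 2Q).
1 − 2P − Q = 0.4969, giving −½ ln(0.4969) = 0.349683.
1 − 2Q = 0.8618, giving −¼ ln(0.8618) = 0.037183.
d = 0.349683 + 0.037183 = 0.386866.

0.39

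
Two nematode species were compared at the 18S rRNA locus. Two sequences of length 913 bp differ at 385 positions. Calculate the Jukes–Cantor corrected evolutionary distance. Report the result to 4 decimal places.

p = 385/913 ≈ 0.421687.
d = −(3/4) ln(1 − 4p/3) = −0.75 ln(1 − 0.562249) = −0.75 ln(0.437751)
  = −0.75 × (-0.826105) = 0.619579 substitutions/site.

0.6196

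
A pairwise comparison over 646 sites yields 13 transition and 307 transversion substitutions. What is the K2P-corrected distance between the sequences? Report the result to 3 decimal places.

1.114

P = 13/646 ≈ 0.020124 and Q = 307/646 ≈ 0.475232.
Under the Kimura two-parameter model, d = −½ ln(1 − 2P − Q) − ¼ ln(1 − 2Q).
1 − 2P − Q = 0.48452, giving −½ ln(0.48452) = 0.362298.
1 − 2Q = 0.049536, giving −¼ ln(0.049536) = 0.751264.
d = 0.362298 + 0.751264 = 1.113562.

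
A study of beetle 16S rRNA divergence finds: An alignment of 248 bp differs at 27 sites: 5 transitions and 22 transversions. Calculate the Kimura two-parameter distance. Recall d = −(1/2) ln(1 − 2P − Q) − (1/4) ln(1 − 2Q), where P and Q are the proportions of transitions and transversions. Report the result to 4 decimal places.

0.1179

P = 5/248 ≈ 0.020161 and Q = 22/248 ≈ 0.08871.
Under the Kimura two-parameter model, d = −½ ln(1 − 2P − Q) − ¼ ln(1 − 2Q).
1 − 2P − Q = 0.870968, giving −½ ln(0.870968) = 0.069075.
1 − 2Q = 0.82258, giving −¼ ln(0.82258) = 0.048827.
d = 0.069075 + 0.048827 = 0.117902.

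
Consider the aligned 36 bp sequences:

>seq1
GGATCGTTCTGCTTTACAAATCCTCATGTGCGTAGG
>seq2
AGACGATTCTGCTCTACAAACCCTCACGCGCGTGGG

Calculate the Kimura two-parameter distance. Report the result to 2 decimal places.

0.33

Of 36 sites, 8 differences are transitions and 1 are transversions, so P = 8/36 ≈ 0.222222 and Q = 1/36 ≈ 0.027778.
Under the Kimura two-parameter model, d = −½ ln(1 − 2P − Q) − ¼ ln(1 − 2Q).
1 − 2P − Q = 0.527778, giving −½ ln(0.527778) = 0.319540.
1 − 2Q = 0.944444, giving −¼ ln(0.944444) = 0.014290.
d = 0.319540 + 0.014290 = 0.333830.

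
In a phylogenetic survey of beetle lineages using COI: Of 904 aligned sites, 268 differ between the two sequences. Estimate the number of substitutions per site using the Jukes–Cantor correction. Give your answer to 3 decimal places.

0.377

p = 268/904 ≈ 0.29646.
d = −(3/4) ln(1 − 4p/3) = −0.75 ln(1 − 0.39528) = −0.75 ln(0.60472)
  = −0.75 × (-0.502990) = 0.377243 substitutions/site.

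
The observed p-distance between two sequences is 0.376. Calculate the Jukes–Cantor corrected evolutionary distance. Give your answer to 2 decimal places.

0.52

d = −(3/4) ln(1 − 4p/3) = −0.75 ln(1 − 0.501333) = −0.75 ln(0.498667)
  = −0.75 × (-0.695817) = 0.521863 substitutions/site.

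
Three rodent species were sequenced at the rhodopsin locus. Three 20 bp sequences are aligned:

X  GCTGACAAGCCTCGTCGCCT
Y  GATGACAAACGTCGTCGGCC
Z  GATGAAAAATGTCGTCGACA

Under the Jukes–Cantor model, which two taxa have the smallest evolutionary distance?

Y and Z

X–Y: 5/20 differ, p = 0.250, d = 0.304.
X–Z: 7/20 differ, p = 0.350, d = 0.471.
Y–Z: 4/20 differ, p = 0.200, d = 0.233.
The smallest distance is between Y and Z.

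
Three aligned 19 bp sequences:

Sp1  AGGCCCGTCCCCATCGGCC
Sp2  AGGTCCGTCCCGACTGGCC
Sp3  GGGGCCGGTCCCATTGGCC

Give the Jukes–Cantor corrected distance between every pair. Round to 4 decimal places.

Sp1–Sp2: 4/19 sites differ → p ≈ 0.210526, d = −0.75 ln(1 − 0.280701) = 0.247109 ≈ 0.2471.
Sp1–Sp3: 5/19 sites differ → p ≈ 0.263158, d = −0.75 ln(1 − 0.350877) = 0.324100 ≈ 0.3241.
Sp2–Sp3: 6/19 sites differ → p ≈ 0.315789, d = −0.75 ln(1 − 0.421052) = 0.409907 ≈ 0.4099.

d(Sp1,Sp2) = 0.2471, d(Sp1,Sp3) = 0.3241, d(Sp2,Sp3) = 0.4099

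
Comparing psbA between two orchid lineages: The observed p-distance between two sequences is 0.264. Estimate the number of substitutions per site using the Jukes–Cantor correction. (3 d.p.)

d = −(3/4) ln(1 − 4p/3) = −0.75 ln(1 − 0.352) = −0.75 ln(0.648)
  = −0.75 × (-0.433865) = 0.325399 substitutions/site.

0.325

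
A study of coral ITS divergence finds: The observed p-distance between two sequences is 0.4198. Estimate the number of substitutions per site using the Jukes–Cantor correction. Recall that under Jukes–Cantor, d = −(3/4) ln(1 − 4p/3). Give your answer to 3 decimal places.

d = −(3/4) ln(1 − 4p/3) = −0.75 ln(1 − 0.559733) = −0.75 ln(0.440267)
  = −0.75 × (-0.820374) = 0.615281 substitutions/site.

0.615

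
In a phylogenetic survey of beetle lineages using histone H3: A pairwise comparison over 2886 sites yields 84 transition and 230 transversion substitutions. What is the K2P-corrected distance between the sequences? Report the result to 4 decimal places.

0.1176

P = 84/2886 ≈ 0.029106 and Q = 230/2886 ≈ 0.079695.
Under the Kimura two-parameter model, d = −½ ln(1 − 2P − Q) − ¼ ln(1 − 2Q).
1 − 2P − Q = 0.862093, giving −½ ln(0.862093) = 0.074196.
1 − 2Q = 0.84061, giving −¼ ln(0.84061) = 0.043407.
d = 0.074196 + 0.043407 = 0.117603.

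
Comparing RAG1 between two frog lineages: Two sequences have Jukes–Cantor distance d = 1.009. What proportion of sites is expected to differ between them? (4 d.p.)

0.5547

p = (3/4)(1 − e^(−4d/3)) = 0.75 × (1 − e^(-1.345333)) = 0.75 × (1 − 0.260453) = 0.554660.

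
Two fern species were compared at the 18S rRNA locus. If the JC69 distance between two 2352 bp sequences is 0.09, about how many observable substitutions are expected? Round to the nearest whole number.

199

Invert JC69: p = (3/4)(1 − e^(−4d/3)) = 0.75 × (1 − e^(-0.12)) = 0.75 × (1 − 0.886920) = 0.084810.
Expected differing sites = pL ≈ 0.084810 × 2352 = 199.47312 ≈ 199.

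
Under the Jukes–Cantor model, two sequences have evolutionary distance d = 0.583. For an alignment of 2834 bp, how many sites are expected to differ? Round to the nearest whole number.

1149

Invert JC69: p = (3/4)(1 − e^(−4d/3)) = 0.75 × (1 − e^(-0.777333)) = 0.75 × (1 − 0.459630) = 0.405278.
Expected differing sites = pL ≈ 0.405278 × 2834 = 1148.557852 ≈ 1149.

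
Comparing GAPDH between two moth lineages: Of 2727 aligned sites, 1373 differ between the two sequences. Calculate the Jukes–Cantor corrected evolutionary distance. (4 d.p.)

0.8345

p = 1373/2727 ≈ 0.503484.
d = −(3/4) ln(1 − 4p/3) = −0.75 ln(1 − 0.671312) = −0.75 ln(0.328688)
  = −0.75 × (-1.112646) = 0.834485 substitutions/site.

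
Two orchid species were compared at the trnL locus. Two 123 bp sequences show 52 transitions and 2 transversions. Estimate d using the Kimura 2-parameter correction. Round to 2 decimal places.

P = 52/123 ≈ 0.422764 and Q = 2/123 ≈ 0.01626.
Under the Kimura two-parameter model, d = −½ ln(1 − 2P − Q) − ¼ ln(1 − 2Q).
1 − 2P − Q = 0.138212, giving −½ ln(0.138212) = 0.989483.
1 − 2Q = 0.96748, giving −¼ ln(0.96748) = 0.008265.
d = 0.989483 + 0.008265 = 0.997748.

1.00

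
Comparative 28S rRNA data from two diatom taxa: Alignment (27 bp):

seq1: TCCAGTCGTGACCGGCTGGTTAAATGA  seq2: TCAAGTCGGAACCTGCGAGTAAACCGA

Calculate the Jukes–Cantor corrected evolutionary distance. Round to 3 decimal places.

0.441

The sequences differ at 9 of 27 sites (3, 9, 10, 14, 17, 18, 21, 24, 25), so p = 9/27 ≈ 0.333333.
d = −(3/4) ln(1 − 4p/3) = −0.75 ln(1 − 0.444444) = −0.75 ln(0.555556)
  = −0.75 × (-0.587786) = 0.440840 substitutions/site.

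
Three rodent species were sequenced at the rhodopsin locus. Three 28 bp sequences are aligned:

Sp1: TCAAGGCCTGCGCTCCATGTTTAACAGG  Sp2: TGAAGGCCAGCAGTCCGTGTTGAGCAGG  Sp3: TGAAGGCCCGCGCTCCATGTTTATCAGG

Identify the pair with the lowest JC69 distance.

Sp1–Sp2: 7/28 differ, p = 0.250, d = 0.304.
Sp1–Sp3: 3/28 differ, p = 0.107, d = 0.116.
Sp2–Sp3: 6/28 differ, p = 0.214, d = 0.252.
The smallest distance is between Sp1 and Sp3.

Sp1 and Sp3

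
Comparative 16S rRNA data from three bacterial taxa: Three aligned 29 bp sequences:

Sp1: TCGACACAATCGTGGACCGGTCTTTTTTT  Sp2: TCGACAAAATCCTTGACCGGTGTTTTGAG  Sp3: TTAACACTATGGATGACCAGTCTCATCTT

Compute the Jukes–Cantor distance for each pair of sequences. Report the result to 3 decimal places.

Sp1–Sp2: 7/29 sites differ → p ≈ 0.241379, d = −0.75 ln(1 − 0.321839) = 0.291278 ≈ 0.291.
Sp1–Sp3: 10/29 sites differ → p ≈ 0.344828, d = −0.75 ln(1 − 0.459771) = 0.461822 ≈ 0.462.
Sp2–Sp3: 14/29 sites differ → p ≈ 0.482759, d = −0.75 ln(1 − 0.643679) = 0.773942 ≈ 0.774.

d(Sp1,Sp2) = 0.291, d(Sp1,Sp3) = 0.462, d(Sp2,Sp3) = 0.774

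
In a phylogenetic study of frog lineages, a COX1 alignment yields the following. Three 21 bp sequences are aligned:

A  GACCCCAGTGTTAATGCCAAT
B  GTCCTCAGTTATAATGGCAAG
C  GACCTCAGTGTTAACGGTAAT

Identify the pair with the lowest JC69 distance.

A and C

A–B: 6/21 differ, p = 0.286, d = 0.360.
A–C: 4/21 differ, p = 0.190, d = 0.220.
B–C: 6/21 differ, p = 0.286, d = 0.360.
The smallest distance is between A and C.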